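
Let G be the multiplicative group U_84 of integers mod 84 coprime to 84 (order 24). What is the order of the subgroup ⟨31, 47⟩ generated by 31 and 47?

12

|⟨31⟩| = 6 and |⟨47⟩| = 6, so |H| is a multiple of lcm(6, 6) = 6 and divides |G| = 24.
Closing under the operation: H = {1, 19, 25, 29, 31, 37, 47, 53, 55, 59, 65, 83}, so |H| = 12.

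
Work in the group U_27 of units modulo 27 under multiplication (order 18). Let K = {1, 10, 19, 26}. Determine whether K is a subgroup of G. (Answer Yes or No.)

No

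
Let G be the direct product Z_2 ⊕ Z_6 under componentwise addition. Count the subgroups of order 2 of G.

3

|G| = 12 and 2 | 12, so subgroups of order 2 are possible by Lagrange.
The subgroups of order 2 are: {(0,0), (0,3)}; {(0,0), (1,0)}; {(0,0), (1,3)}.
So G has 3 subgroups of order 2.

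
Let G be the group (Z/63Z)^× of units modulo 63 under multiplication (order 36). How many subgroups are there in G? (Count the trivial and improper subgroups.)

30

|G| = 36, so by Lagrange every subgroup order divides 36. Divisors: 1, 2, 3, 4, 6, 9, 12, 18, 36.
Subgroups by order — order 1: 1; order 2: 3; order 3: 4; order 4: 1; order 6: 12; order 9: 1; order 12: 4; order 18: 3; order 36: 1.
Total: 1 + 3 + 4 + 1 + 12 + 1 + 4 + 3 + 1 = 30.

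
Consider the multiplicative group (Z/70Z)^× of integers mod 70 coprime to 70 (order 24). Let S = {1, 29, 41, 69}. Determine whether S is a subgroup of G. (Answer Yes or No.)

Yes

|S| = 4 divides |G| = 24, consistent with Lagrange.
S contains the identity, every element's inverse is in S, and S is closed under ·: it is a subgroup.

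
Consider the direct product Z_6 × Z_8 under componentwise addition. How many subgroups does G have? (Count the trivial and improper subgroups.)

|G| = 48, so by Lagrange every subgroup order divides 48. Divisors: 1, 2, 3, 4, 6, 8, 12, 16, 24, 48.
Subgroups by order — order 1: 1; order 2: 3; order 3: 1; order 4: 3; order 6: 3; order 8: 3; order 12: 3; order 16: 1; order 24: 3; order 48: 1.
Total: 1 + 3 + 1 + 3 + 3 + 3 + 3 + 1 + 3 + 1 = 22.

22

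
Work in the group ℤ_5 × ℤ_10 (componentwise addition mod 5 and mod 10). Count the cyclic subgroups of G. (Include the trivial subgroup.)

14

Each element a generates a cyclic subgroup ⟨a⟩; distinct elements may generate the same one (a cyclic group of order d has φ(d) generators).
Cyclic subgroups by order — order 1: 1; order 2: 1; order 5: 6; order 10: 6.
Total: 14.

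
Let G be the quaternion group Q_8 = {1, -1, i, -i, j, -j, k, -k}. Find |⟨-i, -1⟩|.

4

|⟨-i⟩| = 4 and |⟨-1⟩| = 2, so |H| is a multiple of lcm(4, 2) = 4 and divides |G| = 8.
Closing under the operation: H = {1, -1, i, -i}, so |H| = 4.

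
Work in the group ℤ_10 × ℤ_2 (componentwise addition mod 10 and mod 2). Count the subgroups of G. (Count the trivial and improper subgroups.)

10

|G| = 20, so by Lagrange every subgroup order divides 20. Divisors: 1, 2, 4, 5, 10, 20.
Subgroups by order — order 1: 1; order 2: 3; order 4: 1; order 5: 1; order 10: 3; order 20: 1.
Total: 1 + 3 + 1 + 1 + 3 + 1 = 10.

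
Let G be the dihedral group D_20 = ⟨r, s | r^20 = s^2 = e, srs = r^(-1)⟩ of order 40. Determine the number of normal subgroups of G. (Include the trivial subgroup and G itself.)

9

G has 48 subgroups. Checking conjugation-invariance by order — order 1: 1/1 normal; order 2: 1/21 normal; order 4: 1/11 normal; order 5: 1/1 normal; order 8: 0/5 normal; order 10: 1/5 normal; order 20: 3/3 normal; order 40: 1/1 normal.
Total normal subgroups: 9.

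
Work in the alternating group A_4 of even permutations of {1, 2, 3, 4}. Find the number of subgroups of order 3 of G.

4

|G| = 12 and 3 | 12, so subgroups of order 3 are possible by Lagrange.
The subgroups of order 3 are: {e, (1 2 3), (1 3 2)}; {e, (1 2 4), (1 4 2)}; {e, (1 3 4), (1 4 3)}; {e, (2 3 4), (2 4 3)}.
So G has 4 subgroups of order 3.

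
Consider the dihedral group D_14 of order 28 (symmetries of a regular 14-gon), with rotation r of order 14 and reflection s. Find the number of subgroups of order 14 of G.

3

|G| = 28 and 14 | 28, so subgroups of order 14 are possible by Lagrange.
The subgroups of order 14 are: {e, r, r^2, r^3, r^4, r^5, r^6, r^7, r^8, r^9, r^10, r^11, r^12, r^13}; {e, r^2, r^4, r^6, r^8, r^10, r^12, s, r^2s, r^4s, r^6s, r^8s, r^10s, r^12s}; {e, r^2, r^4, r^6, r^8, r^10, r^12, rs, r^3s, r^5s, r^7s, r^9s, r^11s, r^13s}.
So G has 3 subgroups of order 14.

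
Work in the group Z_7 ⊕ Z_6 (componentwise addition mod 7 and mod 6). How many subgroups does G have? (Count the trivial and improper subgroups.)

8

|G| = 42, so by Lagrange every subgroup order divides 42. Divisors: 1, 2, 3, 6, 7, 14, 21, 42.
Subgroups by order — order 1: 1; order 2: 1; order 3: 1; order 6: 1; order 7: 1; order 14: 1; order 21: 1; order 42: 1.
Total: 1 + 1 + 1 + 1 + 1 + 1 + 1 + 1 = 8.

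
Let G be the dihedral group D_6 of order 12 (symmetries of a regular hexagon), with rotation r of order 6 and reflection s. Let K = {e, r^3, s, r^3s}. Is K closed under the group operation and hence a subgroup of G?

|K| = 4 divides |G| = 12, consistent with Lagrange.
K contains the identity, every element's inverse is in K, and K is closed under ·: it is a subgroup.

Yes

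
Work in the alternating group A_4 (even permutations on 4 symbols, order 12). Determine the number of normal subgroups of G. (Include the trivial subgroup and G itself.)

G has 10 subgroups. Checking conjugation-invariance by order — order 1: 1/1 normal; order 2: 0/3 normal; order 3: 0/4 normal; order 4: 1/1 normal; order 12: 1/1 normal.
Total normal subgroups: 3.

3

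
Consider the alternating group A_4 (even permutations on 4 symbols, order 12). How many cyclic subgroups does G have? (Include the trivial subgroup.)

8

Group the elements of G by the cyclic subgroup they generate; each cyclic subgroup of order d accounts for φ(d) elements.
Cyclic subgroups by order — order 1: 1; order 2: 3; order 3: 4.
Total: 8.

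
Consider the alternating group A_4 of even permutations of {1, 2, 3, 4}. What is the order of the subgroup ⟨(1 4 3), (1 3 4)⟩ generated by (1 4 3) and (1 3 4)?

3

|⟨(1 4 3)⟩| = 3 and |⟨(1 3 4)⟩| = 3, so |H| is a multiple of lcm(3, 3) = 3 and divides |G| = 12.
Closing under the operation: H = {e, (1 3 4), (1 4 3)}, so |H| = 3.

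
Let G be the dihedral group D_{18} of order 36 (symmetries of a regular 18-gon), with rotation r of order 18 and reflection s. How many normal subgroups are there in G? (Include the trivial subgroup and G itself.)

G has 45 subgroups. Checking conjugation-invariance by order — order 1: 1/1 normal; order 2: 1/19 normal; order 3: 1/1 normal; order 4: 0/9 normal; order 6: 1/7 normal; order 9: 1/1 normal; order 12: 0/3 normal; order 18: 3/3 normal; order 36: 1/1 normal.
Total normal subgroups: 9.

9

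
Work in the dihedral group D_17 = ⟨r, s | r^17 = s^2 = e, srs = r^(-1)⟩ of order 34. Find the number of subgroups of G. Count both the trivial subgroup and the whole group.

|G| = 34, so by Lagrange every subgroup order divides 34. Divisors: 1, 2, 17, 34.
Subgroups by order — order 1: 1; order 2: 17; order 17: 1; order 34: 1.
Total: 1 + 17 + 1 + 1 = 20.

20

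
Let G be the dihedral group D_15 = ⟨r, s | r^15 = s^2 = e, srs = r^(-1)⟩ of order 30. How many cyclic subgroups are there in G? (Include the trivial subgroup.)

19

Group the elements of G by the cyclic subgroup they generate; each cyclic subgroup of order d accounts for φ(d) elements.
Cyclic subgroups by order — order 1: 1; order 2: 15; order 3: 1; order 5: 1; order 15: 1.
Total: 19.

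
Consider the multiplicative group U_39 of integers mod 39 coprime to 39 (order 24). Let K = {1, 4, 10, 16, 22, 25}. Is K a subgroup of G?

|K| = 6 divides |G| = 24, consistent with Lagrange.
K contains the identity, every element's inverse is in K, and K is closed under ·: it is a subgroup.
In fact K = ⟨4⟩.

Yes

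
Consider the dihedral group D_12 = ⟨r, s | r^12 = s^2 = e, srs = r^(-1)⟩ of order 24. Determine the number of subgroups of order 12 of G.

|G| = 24 and 12 | 24, so subgroups of order 12 are possible by Lagrange.
The subgroups of order 12 are: {e, r, r^2, r^3, r^4, r^5, r^6, r^7, r^8, r^9, r^10, r^11}; {e, r^2, r^4, r^6, r^8, r^10, s, r^2s, r^4s, r^6s, r^8s, r^10s}; {e, r^2, r^4, r^6, r^8, r^10, rs, r^3s, r^5s, r^7s, r^9s, r^11s}.
So G has 3 subgroups of order 12.

3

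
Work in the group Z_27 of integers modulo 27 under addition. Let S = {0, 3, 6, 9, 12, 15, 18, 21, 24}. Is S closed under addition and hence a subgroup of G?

|S| = 9 divides |G| = 27, consistent with Lagrange.
S contains the identity, every element's inverse is in S, and S is closed under +: it is a subgroup.
In fact S = ⟨3⟩.

Yes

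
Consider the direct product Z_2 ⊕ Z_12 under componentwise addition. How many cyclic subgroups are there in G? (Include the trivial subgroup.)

Group the elements of G by the cyclic subgroup they generate; each cyclic subgroup of order d accounts for φ(d) elements.
Cyclic subgroups by order — order 1: 1; order 2: 3; order 3: 1; order 4: 2; order 6: 3; order 12: 2.
Total: 12.

12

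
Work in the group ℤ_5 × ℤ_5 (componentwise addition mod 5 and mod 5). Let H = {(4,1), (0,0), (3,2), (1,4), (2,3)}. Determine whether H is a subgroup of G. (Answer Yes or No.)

|H| = 5 divides |G| = 25, consistent with Lagrange.
H contains the identity, every element's inverse is in H, and H is closed under +: it is a subgroup.
In fact H = ⟨(2,3)⟩.

Yes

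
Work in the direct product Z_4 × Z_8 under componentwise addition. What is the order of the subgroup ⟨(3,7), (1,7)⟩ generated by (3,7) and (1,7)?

16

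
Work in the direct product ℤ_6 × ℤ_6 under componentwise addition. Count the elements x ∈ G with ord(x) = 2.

3

An element (a,b) has order lcm(ord(a), ord(b)); count pairs with lcm equal to 2.
Enumerating gives 3 such elements.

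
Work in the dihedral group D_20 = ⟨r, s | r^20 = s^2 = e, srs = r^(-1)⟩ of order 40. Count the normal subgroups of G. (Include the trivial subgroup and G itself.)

9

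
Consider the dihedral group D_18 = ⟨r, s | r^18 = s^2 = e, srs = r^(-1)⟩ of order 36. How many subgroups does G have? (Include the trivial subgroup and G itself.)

45

|G| = 36, so by Lagrange every subgroup order divides 36. Divisors: 1, 2, 3, 4, 6, 9, 12, 18, 36.
Subgroups by order — order 1: 1; order 2: 19; order 3: 1; order 4: 9; order 6: 7; order 9: 1; order 12: 3; order 18: 3; order 36: 1.
Total: 1 + 19 + 1 + 9 + 7 + 1 + 3 + 3 + 1 = 45.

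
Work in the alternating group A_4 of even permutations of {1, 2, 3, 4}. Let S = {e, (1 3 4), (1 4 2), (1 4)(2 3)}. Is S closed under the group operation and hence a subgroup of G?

(1 3 4) ∈ S but its inverse (1 4 3) ∉ S, so S is not a subgroup.

No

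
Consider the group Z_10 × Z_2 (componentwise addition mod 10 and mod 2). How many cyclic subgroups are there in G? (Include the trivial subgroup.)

A cyclic subgroup of order d is generated by each of its φ(d) elements of order d, so the cyclic subgroups of order d number (#elements of order d)/φ(d).
Cyclic subgroups by order — order 1: 1; order 2: 3; order 5: 1; order 10: 3.
Total: 8.

8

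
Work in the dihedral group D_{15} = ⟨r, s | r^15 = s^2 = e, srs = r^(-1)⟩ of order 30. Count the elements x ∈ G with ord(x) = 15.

8

The elements of order 15 are: r, r^2, r^4, r^7, r^8, r^11, r^13, r^14.
That's 8.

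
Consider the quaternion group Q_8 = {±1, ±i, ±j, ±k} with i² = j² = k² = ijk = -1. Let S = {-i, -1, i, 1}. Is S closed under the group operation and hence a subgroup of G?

|S| = 4 divides |G| = 8, consistent with Lagrange.
S contains the identity, every element's inverse is in S, and S is closed under ·: it is a subgroup.
In fact S = ⟨-i⟩.

Yes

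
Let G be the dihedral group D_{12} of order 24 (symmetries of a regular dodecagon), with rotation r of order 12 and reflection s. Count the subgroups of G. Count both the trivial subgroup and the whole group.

34

|G| = 24, so by Lagrange every subgroup order divides 24. Divisors: 1, 2, 3, 4, 6, 8, 12, 24.
Subgroups by order — order 1: 1; order 2: 13; order 3: 1; order 4: 7; order 6: 5; order 8: 3; order 12: 3; order 24: 1.
Total: 1 + 13 + 1 + 7 + 5 + 3 + 3 + 1 = 34.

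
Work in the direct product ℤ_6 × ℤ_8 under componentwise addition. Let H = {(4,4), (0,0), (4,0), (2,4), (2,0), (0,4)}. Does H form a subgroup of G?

Yes

|H| = 6 divides |G| = 48, consistent with Lagrange.
H contains the identity, every element's inverse is in H, and H is closed under +: it is a subgroup.
In fact H = ⟨(4,4)⟩.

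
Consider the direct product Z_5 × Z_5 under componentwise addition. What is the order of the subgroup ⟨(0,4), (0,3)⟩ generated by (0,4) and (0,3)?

|⟨(0,4)⟩| = 5 and |⟨(0,3)⟩| = 5, so |H| is a multiple of lcm(5, 5) = 5 and divides |G| = 25.
Closing under the operation: H = {(0,0), (0,1), (0,2), (0,3), (0,4)}, so |H| = 5.

5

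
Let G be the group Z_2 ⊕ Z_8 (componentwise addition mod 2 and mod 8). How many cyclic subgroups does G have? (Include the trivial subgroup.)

Each element a generates a cyclic subgroup ⟨a⟩; distinct elements may generate the same one (a cyclic group of order d has φ(d) generators).
Cyclic subgroups by order — order 1: 1; order 2: 3; order 4: 2; order 8: 2.
Total: 8.

8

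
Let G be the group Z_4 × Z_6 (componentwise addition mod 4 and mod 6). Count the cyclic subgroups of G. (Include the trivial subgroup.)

12

Group the elements of G by the cyclic subgroup they generate; each cyclic subgroup of order d accounts for φ(d) elements.
Cyclic subgroups by order — order 1: 1; order 2: 3; order 3: 1; order 4: 2; order 6: 3; order 12: 2.
Total: 12.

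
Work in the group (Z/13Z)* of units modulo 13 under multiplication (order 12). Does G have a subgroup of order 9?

No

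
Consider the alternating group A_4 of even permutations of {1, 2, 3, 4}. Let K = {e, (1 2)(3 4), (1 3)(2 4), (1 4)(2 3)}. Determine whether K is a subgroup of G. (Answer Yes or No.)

Yes

|K| = 4 divides |G| = 12, consistent with Lagrange.
K contains the identity, every element's inverse is in K, and K is closed under ∘: it is a subgroup.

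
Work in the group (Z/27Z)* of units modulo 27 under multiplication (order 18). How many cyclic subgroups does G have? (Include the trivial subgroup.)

6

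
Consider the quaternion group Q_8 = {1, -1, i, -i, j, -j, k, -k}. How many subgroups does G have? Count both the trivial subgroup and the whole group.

6

|G| = 8, so by Lagrange every subgroup order divides 8. Divisors: 1, 2, 4, 8.
Subgroups by order — order 1: 1; order 2: 1; order 4: 3; order 8: 1.
Total: 1 + 1 + 3 + 1 = 6.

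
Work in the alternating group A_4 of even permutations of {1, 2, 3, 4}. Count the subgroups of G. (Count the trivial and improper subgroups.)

10

|G| = 12, so by Lagrange every subgroup order divides 12. Divisors: 1, 2, 3, 4, 6, 12.
Subgroups by order — order 1: 1; order 2: 3; order 3: 4; order 4: 1; order 6: 0; order 12: 1.
Total: 1 + 3 + 4 + 1 + 0 + 1 = 10.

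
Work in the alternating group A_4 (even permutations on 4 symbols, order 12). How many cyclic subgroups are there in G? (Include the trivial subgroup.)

Each element a generates a cyclic subgroup ⟨a⟩; distinct elements may generate the same one (a cyclic group of order d has φ(d) generators).
Cyclic subgroups by order — order 1: 1; order 2: 3; order 3: 4.
Total: 8.

8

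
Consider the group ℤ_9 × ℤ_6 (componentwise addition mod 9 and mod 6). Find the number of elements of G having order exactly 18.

18

An element (a,b) has order lcm(ord(a), ord(b)); count pairs with lcm equal to 18.
Enumerating gives 18 such elements.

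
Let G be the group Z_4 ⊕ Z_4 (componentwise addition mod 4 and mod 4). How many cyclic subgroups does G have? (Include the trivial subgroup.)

A cyclic subgroup of order d is generated by each of its φ(d) elements of order d, so the cyclic subgroups of order d number (#elements of order d)/φ(d).
Cyclic subgroups by order — order 1: 1; order 2: 3; order 4: 6.
Total: 10.

10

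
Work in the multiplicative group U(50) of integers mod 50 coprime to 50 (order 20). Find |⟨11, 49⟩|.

10

|⟨11⟩| = 5 and |⟨49⟩| = 2, so |H| is a multiple of lcm(5, 2) = 10 and divides |G| = 20.
Closing under the operation: H = {1, 9, 11, 19, 21, 29, 31, 39, 41, 49}, so |H| = 10.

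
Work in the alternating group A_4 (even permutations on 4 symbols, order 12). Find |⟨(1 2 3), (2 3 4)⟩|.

|⟨(1 2 3)⟩| = 3 and |⟨(2 3 4)⟩| = 3, so |H| is a multiple of lcm(3, 3) = 3 and divides |G| = 12.
Closing {(1 2 3), (2 3 4)} under the group operation gives all of G, so |H| = 12.

12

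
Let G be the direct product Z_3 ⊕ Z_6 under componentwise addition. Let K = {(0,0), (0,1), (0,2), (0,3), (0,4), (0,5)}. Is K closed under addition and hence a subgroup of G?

|K| = 6 divides |G| = 18, consistent with Lagrange.
K contains the identity, every element's inverse is in K, and K is closed under +: it is a subgroup.
In fact K = ⟨(0,1)⟩.

Yes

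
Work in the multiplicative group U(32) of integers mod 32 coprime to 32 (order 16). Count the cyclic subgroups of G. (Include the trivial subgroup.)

8

Group the elements of G by the cyclic subgroup they generate; each cyclic subgroup of order d accounts for φ(d) elements.
Cyclic subgroups by order — order 1: 1; order 2: 3; order 4: 2; order 8: 2.
Total: 8.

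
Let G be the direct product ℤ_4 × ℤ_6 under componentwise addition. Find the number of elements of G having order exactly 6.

6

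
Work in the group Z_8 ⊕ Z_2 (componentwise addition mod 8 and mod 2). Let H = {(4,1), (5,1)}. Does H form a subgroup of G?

No

The identity (0,0) ∉ H, so H is not a subgroup.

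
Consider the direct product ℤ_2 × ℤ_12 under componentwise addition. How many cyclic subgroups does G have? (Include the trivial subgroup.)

Group the elements of G by the cyclic subgroup they generate; each cyclic subgroup of order d accounts for φ(d) elements.
Cyclic subgroups by order — order 1: 1; order 2: 3; order 3: 1; order 4: 2; order 6: 3; order 12: 2.
Total: 12.

12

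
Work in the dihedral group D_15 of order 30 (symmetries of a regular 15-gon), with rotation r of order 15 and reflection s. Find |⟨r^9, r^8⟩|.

15

|⟨r^9⟩| = 5 and |⟨r^8⟩| = 15, so |H| is a multiple of lcm(5, 15) = 15 and divides |G| = 30.
Closing under the operation: H = {e, r, r^2, r^3, r^4, r^5, r^6, r^7, r^8, r^9, r^10, r^11, r^12, r^13, r^14}, so |H| = 15.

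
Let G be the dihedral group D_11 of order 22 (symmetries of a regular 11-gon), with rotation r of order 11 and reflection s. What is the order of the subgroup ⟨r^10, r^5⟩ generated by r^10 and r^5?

|⟨r^10⟩| = 11 and |⟨r^5⟩| = 11, so |H| is a multiple of lcm(11, 11) = 11 and divides |G| = 22.
Closing under the operation: H = {e, r, r^2, r^3, r^4, r^5, r^6, r^7, r^8, r^9, r^10}, so |H| = 11.

11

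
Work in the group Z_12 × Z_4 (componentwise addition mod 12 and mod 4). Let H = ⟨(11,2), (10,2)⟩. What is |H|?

24

|⟨(11,2)⟩| = 12 and |⟨(10,2)⟩| = 6, so |H| is a multiple of lcm(12, 6) = 12 and divides |G| = 48.
Closing under the operation: H = {(0,0), (0,2), (1,0), (1,2), (2,0), (2,2), (3,0), (3,2), (4,0), (4,2), (5,0), (5,2), (6,0), (6,2), (7,0), (7,2), (8,0), (8,2), (9,0), (9,2), (10,0), (10,2), (11,0), (11,2)}, so |H| = 24.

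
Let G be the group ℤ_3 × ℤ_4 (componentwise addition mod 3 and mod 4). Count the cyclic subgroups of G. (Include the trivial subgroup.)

6

Each element a generates a cyclic subgroup ⟨a⟩; distinct elements may generate the same one (a cyclic group of order d has φ(d) generators).
Cyclic subgroups by order — order 1: 1; order 2: 1; order 3: 1; order 4: 1; order 6: 1; order 12: 1.
Total: 6.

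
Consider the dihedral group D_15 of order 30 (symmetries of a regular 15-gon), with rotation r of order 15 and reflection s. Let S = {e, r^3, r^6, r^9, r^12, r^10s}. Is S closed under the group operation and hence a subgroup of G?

No

Closure fails: r^9 · r^10s = r^4s ∉ S. So S is not a subgroup.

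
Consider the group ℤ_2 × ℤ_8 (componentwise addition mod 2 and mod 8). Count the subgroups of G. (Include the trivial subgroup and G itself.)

|G| = 16, so by Lagrange every subgroup order divides 16. Divisors: 1, 2, 4, 8, 16.
Subgroups by order — order 1: 1; order 2: 3; order 4: 3; order 8: 3; order 16: 1.
Total: 1 + 3 + 3 + 3 + 1 = 11.

11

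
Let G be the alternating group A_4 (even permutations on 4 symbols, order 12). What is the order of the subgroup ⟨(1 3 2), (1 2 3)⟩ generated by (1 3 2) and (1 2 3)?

|⟨(1 3 2)⟩| = 3 and |⟨(1 2 3)⟩| = 3, so |H| is a multiple of lcm(3, 3) = 3 and divides |G| = 12.
Closing under the operation: H = {e, (1 2 3), (1 3 2)}, so |H| = 3.

3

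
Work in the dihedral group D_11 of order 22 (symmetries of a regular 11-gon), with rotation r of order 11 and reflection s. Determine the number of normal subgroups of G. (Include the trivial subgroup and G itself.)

3

G has 14 subgroups. Checking conjugation-invariance by order — order 1: 1/1 normal; order 2: 0/11 normal; order 11: 1/1 normal; order 22: 1/1 normal.
Total normal subgroups: 3.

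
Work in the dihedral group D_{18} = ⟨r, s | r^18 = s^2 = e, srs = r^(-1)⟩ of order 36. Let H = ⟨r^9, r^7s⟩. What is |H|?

4

|⟨r^9⟩| = 2 and |⟨r^7s⟩| = 2, so |H| is a multiple of lcm(2, 2) = 2 and divides |G| = 36.
Closing under the operation: H = {e, r^9, r^7s, r^16s}, so |H| = 4.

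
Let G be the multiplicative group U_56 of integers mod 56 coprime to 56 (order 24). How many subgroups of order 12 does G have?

|G| = 24 and 12 | 24, so subgroups of order 12 are possible by Lagrange.
The subgroups of order 12 are: {1, 5, 9, 11, 13, 25, 31, 43, 45, 47, 51, 55}; {1, 9, 11, 15, 23, 25, 29, 37, 39, 43, 51, 53}; {1, 3, 9, 11, 17, 19, 25, 27, 33, 41, 43, 51}; {1, 3, 5, 9, 13, 15, 19, 23, 25, 27, 39, 45}; … (7 in all).
So G has 7 subgroups of order 12.

7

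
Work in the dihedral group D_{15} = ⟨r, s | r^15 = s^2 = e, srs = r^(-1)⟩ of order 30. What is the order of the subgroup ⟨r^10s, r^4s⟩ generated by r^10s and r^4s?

10

|⟨r^10s⟩| = 2 and |⟨r^4s⟩| = 2, so |H| is a multiple of lcm(2, 2) = 2 and divides |G| = 30.
Closing under the operation: H = {e, r^3, r^6, r^9, r^12, rs, r^4s, r^7s, r^10s, r^13s}, so |H| = 10.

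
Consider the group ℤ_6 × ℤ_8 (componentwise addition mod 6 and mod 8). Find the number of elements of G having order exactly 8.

8

An element (a,b) has order lcm(ord(a), ord(b)); count pairs with lcm equal to 8.
Enumerating gives 8 such elements.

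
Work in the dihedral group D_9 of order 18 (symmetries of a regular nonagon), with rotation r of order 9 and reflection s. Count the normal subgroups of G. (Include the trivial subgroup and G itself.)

4

G has 16 subgroups. Checking conjugation-invariance by order — order 1: 1/1 normal; order 2: 0/9 normal; order 3: 1/1 normal; order 6: 0/3 normal; order 9: 1/1 normal; order 18: 1/1 normal.
Total normal subgroups: 4.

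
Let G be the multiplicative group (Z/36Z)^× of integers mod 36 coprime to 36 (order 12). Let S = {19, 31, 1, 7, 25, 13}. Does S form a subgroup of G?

Yes

|S| = 6 divides |G| = 12, consistent with Lagrange.
S contains the identity, every element's inverse is in S, and S is closed under ·: it is a subgroup.
In fact S = ⟨7⟩.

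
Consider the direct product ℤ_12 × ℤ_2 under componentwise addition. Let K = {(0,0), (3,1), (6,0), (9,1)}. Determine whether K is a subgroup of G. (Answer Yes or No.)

Yes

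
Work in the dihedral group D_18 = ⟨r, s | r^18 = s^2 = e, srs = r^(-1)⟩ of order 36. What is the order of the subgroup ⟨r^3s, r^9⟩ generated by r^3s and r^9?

4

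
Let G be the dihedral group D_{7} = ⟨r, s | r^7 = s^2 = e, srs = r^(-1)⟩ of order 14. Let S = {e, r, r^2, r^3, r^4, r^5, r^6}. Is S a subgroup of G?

|S| = 7 divides |G| = 14, consistent with Lagrange.
S contains the identity, every element's inverse is in S, and S is closed under ·: it is a subgroup.
In fact S = ⟨r^4⟩.

Yes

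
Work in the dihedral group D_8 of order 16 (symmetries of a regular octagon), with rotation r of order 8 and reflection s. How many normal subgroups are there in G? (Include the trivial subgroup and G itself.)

7

G has 19 subgroups. Checking conjugation-invariance by order — order 1: 1/1 normal; order 2: 1/9 normal; order 4: 1/5 normal; order 8: 3/3 normal; order 16: 1/1 normal.
Total normal subgroups: 7.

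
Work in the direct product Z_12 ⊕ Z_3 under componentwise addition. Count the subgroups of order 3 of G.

4

|G| = 36 and 3 | 36, so subgroups of order 3 are possible by Lagrange.
The subgroups of order 3 are: {(0,0), (0,1), (0,2)}; {(0,0), (4,0), (8,0)}; {(0,0), (4,1), (8,2)}; {(0,0), (4,2), (8,1)}.
So G has 4 subgroups of order 3.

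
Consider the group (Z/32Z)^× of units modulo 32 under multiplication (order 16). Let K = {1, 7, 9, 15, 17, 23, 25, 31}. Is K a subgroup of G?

|K| = 8 divides |G| = 16, consistent with Lagrange.
K contains the identity, every element's inverse is in K, and K is closed under ·: it is a subgroup.

Yes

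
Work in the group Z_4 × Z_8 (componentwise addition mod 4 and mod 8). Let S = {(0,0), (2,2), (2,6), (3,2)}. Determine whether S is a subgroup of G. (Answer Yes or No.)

(3,2) ∈ S but its inverse (1,6) ∉ S, so S is not a subgroup.

No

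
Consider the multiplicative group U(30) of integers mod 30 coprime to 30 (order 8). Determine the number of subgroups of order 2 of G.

|G| = 8 and 2 | 8, so subgroups of order 2 are possible by Lagrange.
The subgroups of order 2 are: {1, 11}; {1, 19}; {1, 29}.
So G has 3 subgroups of order 2.

3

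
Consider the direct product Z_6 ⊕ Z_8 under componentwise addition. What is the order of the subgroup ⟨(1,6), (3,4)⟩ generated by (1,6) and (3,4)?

24

|⟨(1,6)⟩| = 12 and |⟨(3,4)⟩| = 2, so |H| is a multiple of lcm(12, 2) = 12 and divides |G| = 48.
Closing under the operation: H = {(0,0), (0,2), (0,4), (0,6), (1,0), (1,2), (1,4), (1,6), (2,0), (2,2), (2,4), (2,6), (3,0), (3,2), (3,4), (3,6), (4,0), (4,2), (4,4), (4,6), (5,0), (5,2), (5,4), (5,6)}, so |H| = 24.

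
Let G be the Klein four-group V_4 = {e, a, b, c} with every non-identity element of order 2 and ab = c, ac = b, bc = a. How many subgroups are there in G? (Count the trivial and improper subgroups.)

5

|G| = 4, so by Lagrange every subgroup order divides 4. Divisors: 1, 2, 4.
Subgroups by order — order 1: 1; order 2: 3; order 4: 1.
Total: 1 + 3 + 1 = 5.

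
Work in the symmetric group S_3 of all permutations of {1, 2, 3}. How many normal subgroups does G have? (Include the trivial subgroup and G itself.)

3

G has 6 subgroups. Checking conjugation-invariance by order — order 1: 1/1 normal; order 2: 0/3 normal; order 3: 1/1 normal; order 6: 1/1 normal.
Total normal subgroups: 3.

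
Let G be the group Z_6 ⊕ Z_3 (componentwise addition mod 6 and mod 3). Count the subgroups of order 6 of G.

4

|G| = 18 and 6 | 18, so subgroups of order 6 are possible by Lagrange.
The subgroups of order 6 are: {(0,0), (0,1), (0,2), (3,0), (3,1), (3,2)}; {(0,0), (1,0), (2,0), (3,0), (4,0), (5,0)}; {(0,0), (1,1), (2,2), (3,0), (4,1), (5,2)}; {(0,0), (1,2), (2,1), (3,0), (4,2), (5,1)}.
So G has 4 subgroups of order 6.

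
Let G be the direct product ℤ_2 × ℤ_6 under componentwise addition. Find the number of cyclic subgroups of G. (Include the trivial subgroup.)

Each element a generates a cyclic subgroup ⟨a⟩; distinct elements may generate the same one (a cyclic group of order d has φ(d) generators).
Cyclic subgroups by order — order 1: 1; order 2: 3; order 3: 1; order 6: 3.
Total: 8.

8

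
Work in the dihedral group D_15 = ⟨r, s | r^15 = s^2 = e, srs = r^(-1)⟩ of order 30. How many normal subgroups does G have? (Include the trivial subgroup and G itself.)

5

G has 28 subgroups. Checking conjugation-invariance by order — order 1: 1/1 normal; order 2: 0/15 normal; order 3: 1/1 normal; order 5: 1/1 normal; order 6: 0/5 normal; order 10: 0/3 normal; order 15: 1/1 normal; order 30: 1/1 normal.
Total normal subgroups: 5.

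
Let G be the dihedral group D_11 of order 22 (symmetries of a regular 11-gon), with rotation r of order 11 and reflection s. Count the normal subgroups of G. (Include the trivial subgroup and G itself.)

3

G has 14 subgroups. Checking conjugation-invariance by order — order 1: 1/1 normal; order 2: 0/11 normal; order 11: 1/1 normal; order 22: 1/1 normal.
Total normal subgroups: 3.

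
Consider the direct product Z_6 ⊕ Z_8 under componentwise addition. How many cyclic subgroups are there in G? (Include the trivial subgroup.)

Group the elements of G by the cyclic subgroup they generate; each cyclic subgroup of order d accounts for φ(d) elements.
Cyclic subgroups by order — order 1: 1; order 2: 3; order 3: 1; order 4: 2; order 6: 3; order 8: 2; order 12: 2; order 24: 2.
Total: 16.

16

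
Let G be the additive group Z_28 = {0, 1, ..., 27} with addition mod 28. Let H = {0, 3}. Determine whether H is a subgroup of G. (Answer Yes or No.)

No

3 ∈ H but its inverse 25 ∉ H, so H is not a subgroup.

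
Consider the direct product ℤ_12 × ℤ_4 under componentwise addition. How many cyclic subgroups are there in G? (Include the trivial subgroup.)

20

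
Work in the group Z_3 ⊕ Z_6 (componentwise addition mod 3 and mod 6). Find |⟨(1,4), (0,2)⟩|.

9

|⟨(1,4)⟩| = 3 and |⟨(0,2)⟩| = 3, so |H| is a multiple of lcm(3, 3) = 3 and divides |G| = 18.
Closing under the operation: H = {(0,0), (0,2), (0,4), (1,0), (1,2), (1,4), (2,0), (2,2), (2,4)}, so |H| = 9.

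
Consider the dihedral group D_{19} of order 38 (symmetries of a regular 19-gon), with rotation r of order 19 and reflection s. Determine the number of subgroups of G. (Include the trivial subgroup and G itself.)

22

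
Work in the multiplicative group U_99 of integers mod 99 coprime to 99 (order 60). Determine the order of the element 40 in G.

30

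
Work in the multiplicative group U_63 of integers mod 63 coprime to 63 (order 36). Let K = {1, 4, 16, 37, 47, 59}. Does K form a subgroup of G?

No

37 ∈ K but its inverse 46 ∉ K, so K is not a subgroup.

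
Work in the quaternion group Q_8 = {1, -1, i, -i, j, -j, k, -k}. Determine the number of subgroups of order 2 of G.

|G| = 8 and 2 | 8, so subgroups of order 2 are possible by Lagrange.
The subgroups of order 2 are: {1, -1}.
So G has 1 subgroup of order 2.

1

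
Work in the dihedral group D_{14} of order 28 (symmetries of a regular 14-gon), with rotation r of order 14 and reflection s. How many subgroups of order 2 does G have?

15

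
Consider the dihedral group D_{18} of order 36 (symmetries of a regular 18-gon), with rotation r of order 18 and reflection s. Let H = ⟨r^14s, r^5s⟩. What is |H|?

|⟨r^14s⟩| = 2 and |⟨r^5s⟩| = 2, so |H| is a multiple of lcm(2, 2) = 2 and divides |G| = 36.
Closing under the operation: H = {e, r^9, r^5s, r^14s}, so |H| = 4.

4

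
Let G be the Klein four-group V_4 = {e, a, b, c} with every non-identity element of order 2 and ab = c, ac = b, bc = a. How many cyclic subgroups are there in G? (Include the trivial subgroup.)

4

A cyclic subgroup of order d is generated by each of its φ(d) elements of order d, so the cyclic subgroups of order d number (#elements of order d)/φ(d).
Cyclic subgroups by order — order 1: 1; order 2: 3.
Total: 4.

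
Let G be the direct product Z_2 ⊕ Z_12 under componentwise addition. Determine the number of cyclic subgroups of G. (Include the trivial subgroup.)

A cyclic subgroup of order d is generated by each of its φ(d) elements of order d, so the cyclic subgroups of order d number (#elements of order d)/φ(d).
Cyclic subgroups by order — order 1: 1; order 2: 3; order 3: 1; order 4: 2; order 6: 3; order 12: 2.
Total: 12.

12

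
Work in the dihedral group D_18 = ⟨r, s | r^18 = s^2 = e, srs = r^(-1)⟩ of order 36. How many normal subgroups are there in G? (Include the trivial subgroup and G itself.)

9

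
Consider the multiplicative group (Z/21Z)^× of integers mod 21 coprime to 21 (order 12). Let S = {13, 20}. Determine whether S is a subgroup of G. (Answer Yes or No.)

No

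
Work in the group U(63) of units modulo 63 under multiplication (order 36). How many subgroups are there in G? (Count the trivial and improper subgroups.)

|G| = 36, so by Lagrange every subgroup order divides 36. Divisors: 1, 2, 3, 4, 6, 9, 12, 18, 36.
Subgroups by order — order 1: 1; order 2: 3; order 3: 4; order 4: 1; order 6: 12; order 9: 1; order 12: 4; order 18: 3; order 36: 1.
Total: 1 + 3 + 4 + 1 + 12 + 1 + 4 + 3 + 1 = 30.

30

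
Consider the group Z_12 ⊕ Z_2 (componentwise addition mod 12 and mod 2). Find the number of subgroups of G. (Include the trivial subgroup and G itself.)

|G| = 24, so by Lagrange every subgroup order divides 24. Divisors: 1, 2, 3, 4, 6, 8, 12, 24.
Subgroups by order — order 1: 1; order 2: 3; order 3: 1; order 4: 3; order 6: 3; order 8: 1; order 12: 3; order 24: 1.
Total: 1 + 3 + 1 + 3 + 3 + 1 + 3 + 1 = 16.

16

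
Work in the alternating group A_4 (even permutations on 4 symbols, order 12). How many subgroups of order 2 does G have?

3

|G| = 12 and 2 | 12, so subgroups of order 2 are possible by Lagrange.
The subgroups of order 2 are: {e, (1 2)(3 4)}; {e, (1 3)(2 4)}; {e, (1 4)(2 3)}.
So G has 3 subgroups of order 2.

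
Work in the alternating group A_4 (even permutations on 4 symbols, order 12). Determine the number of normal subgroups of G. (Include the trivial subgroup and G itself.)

3

G has 10 subgroups. Checking conjugation-invariance by order — order 1: 1/1 normal; order 2: 0/3 normal; order 3: 0/4 normal; order 4: 1/1 normal; order 12: 1/1 normal.
Total normal subgroups: 3.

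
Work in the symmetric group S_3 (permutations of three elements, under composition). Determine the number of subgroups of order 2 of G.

3

|G| = 6 and 2 | 6, so subgroups of order 2 are possible by Lagrange.
The subgroups of order 2 are: {e, (1 2)}; {e, (1 3)}; {e, (2 3)}.
So G has 3 subgroups of order 2.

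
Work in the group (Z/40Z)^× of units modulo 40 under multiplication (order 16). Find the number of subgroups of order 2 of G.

7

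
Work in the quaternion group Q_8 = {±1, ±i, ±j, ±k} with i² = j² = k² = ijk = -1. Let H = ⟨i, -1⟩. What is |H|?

|⟨i⟩| = 4 and |⟨-1⟩| = 2, so |H| is a multiple of lcm(4, 2) = 4 and divides |G| = 8.
Closing under the operation: H = {1, -1, i, -i}, so |H| = 4.

4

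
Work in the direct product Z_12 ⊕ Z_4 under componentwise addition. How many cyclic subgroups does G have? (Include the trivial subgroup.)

Group the elements of G by the cyclic subgroup they generate; each cyclic subgroup of order d accounts for φ(d) elements.
Cyclic subgroups by order — order 1: 1; order 2: 3; order 3: 1; order 4: 6; order 6: 3; order 12: 6.
Total: 20.

20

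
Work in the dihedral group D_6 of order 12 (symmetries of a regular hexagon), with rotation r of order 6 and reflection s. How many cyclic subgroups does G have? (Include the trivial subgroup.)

10

Group the elements of G by the cyclic subgroup they generate; each cyclic subgroup of order d accounts for φ(d) elements.
Cyclic subgroups by order — order 1: 1; order 2: 7; order 3: 1; order 6: 1.
Total: 10.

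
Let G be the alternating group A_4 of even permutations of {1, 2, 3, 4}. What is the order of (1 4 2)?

Computing powers of (1 4 2): the smallest k with ((1 4 2))^k = e is k = 3.

3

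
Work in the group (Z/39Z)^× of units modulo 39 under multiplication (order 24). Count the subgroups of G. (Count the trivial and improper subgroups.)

|G| = 24, so by Lagrange every subgroup order divides 24. Divisors: 1, 2, 3, 4, 6, 8, 12, 24.
Subgroups by order — order 1: 1; order 2: 3; order 3: 1; order 4: 3; order 6: 3; order 8: 1; order 12: 3; order 24: 1.
Total: 1 + 3 + 1 + 3 + 3 + 1 + 3 + 1 = 16.

16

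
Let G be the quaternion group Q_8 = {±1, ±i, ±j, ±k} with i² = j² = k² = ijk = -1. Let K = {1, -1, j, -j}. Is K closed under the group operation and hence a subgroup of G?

Yes

|K| = 4 divides |G| = 8, consistent with Lagrange.
K contains the identity, every element's inverse is in K, and K is closed under ·: it is a subgroup.
In fact K = ⟨j⟩.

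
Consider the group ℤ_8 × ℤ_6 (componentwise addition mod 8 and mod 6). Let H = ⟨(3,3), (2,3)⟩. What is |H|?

|⟨(3,3)⟩| = 8 and |⟨(2,3)⟩| = 4, so |H| is a multiple of lcm(8, 4) = 8 and divides |G| = 48.
Closing under the operation: H = {(0,0), (0,3), (1,0), (1,3), (2,0), (2,3), (3,0), (3,3), (4,0), (4,3), (5,0), (5,3), (6,0), (6,3), (7,0), (7,3)}, so |H| = 16.

16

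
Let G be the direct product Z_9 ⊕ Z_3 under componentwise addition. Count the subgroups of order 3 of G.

4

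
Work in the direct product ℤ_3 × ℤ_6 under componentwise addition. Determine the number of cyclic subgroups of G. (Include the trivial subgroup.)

A cyclic subgroup of order d is generated by each of its φ(d) elements of order d, so the cyclic subgroups of order d number (#elements of order d)/φ(d).
Cyclic subgroups by order — order 1: 1; order 2: 1; order 3: 4; order 6: 4.
Total: 10.

10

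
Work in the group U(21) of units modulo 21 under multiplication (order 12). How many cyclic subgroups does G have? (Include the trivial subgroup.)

8

Group the elements of G by the cyclic subgroup they generate; each cyclic subgroup of order d accounts for φ(d) elements.
Cyclic subgroups by order — order 1: 1; order 2: 3; order 3: 1; order 6: 3.
Total: 8.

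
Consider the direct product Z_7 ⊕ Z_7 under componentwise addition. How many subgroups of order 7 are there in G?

8

|G| = 49 and 7 | 49, so subgroups of order 7 are possible by Lagrange.
The subgroups of order 7 are: {(0,0), (0,1), (0,2), (0,3), (0,4), (0,5), (0,6)}; {(0,0), (1,0), (2,0), (3,0), (4,0), (5,0), (6,0)}; {(0,0), (1,1), (2,2), (3,3), (4,4), (5,5), (6,6)}; {(0,0), (1,2), (2,4), (3,6), (4,1), (5,3), (6,5)}; … (8 in all).
So G has 8 subgroups of order 7.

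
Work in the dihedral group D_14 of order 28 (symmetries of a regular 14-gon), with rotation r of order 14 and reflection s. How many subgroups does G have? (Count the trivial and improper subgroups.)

28

|G| = 28, so by Lagrange every subgroup order divides 28. Divisors: 1, 2, 4, 7, 14, 28.
Subgroups by order — order 1: 1; order 2: 15; order 4: 7; order 7: 1; order 14: 3; order 28: 1.
Total: 1 + 15 + 7 + 1 + 3 + 1 = 28.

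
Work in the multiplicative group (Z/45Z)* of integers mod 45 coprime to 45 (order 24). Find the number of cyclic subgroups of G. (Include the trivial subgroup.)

12

Each element a generates a cyclic subgroup ⟨a⟩; distinct elements may generate the same one (a cyclic group of order d has φ(d) generators).
Cyclic subgroups by order — order 1: 1; order 2: 3; order 3: 1; order 4: 2; order 6: 3; order 12: 2.
Total: 12.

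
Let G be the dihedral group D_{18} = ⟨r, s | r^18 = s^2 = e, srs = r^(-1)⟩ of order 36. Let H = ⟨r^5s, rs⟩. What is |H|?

18

|⟨r^5s⟩| = 2 and |⟨rs⟩| = 2, so |H| is a multiple of lcm(2, 2) = 2 and divides |G| = 36.
Closing under the operation: H = {e, r^2, r^4, r^6, r^8, r^10, r^12, r^14, r^16, rs, r^3s, r^5s, r^7s, r^9s, r^11s, r^13s, r^15s, r^17s}, so |H| = 18.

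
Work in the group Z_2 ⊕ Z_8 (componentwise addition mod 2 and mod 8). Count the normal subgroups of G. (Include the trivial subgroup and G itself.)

G is abelian, so every subgroup is normal.
G has 11 subgroups in total, hence 11 normal subgroups.

11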